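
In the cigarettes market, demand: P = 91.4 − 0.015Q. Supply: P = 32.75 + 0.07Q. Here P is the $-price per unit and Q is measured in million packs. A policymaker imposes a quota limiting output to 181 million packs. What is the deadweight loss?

Competitive equilibrium: 91.4 − 0.015Q = 32.75 + 0.07Q → Q* = 690, P* = 81.05.
At Q = 181: demand price = 91.4 − 0.015·181 = 88.685; supply price = 32.75 + 0.07·181 = 45.42.
ΔQ = 690 − 181 = 509; wedge = 88.685 − 45.42 = 43.265.
The triangle = ½ × 509 × 43.265 = $11010.94 million.

$11010.94 million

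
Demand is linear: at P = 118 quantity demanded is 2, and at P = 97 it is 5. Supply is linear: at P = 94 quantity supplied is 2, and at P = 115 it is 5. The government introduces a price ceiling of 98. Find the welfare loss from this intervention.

Demand slope = (97 − 118)/(5 − 2) = −7, so P = 132 − 7Q.
Supply slope = (115 − 94)/(5 − 2) = 7, so P = 80 + 7Q.
Competitive equilibrium: 132 − 7Q = 80 + 7Q → Q* = 3.7143, P* = 106.
At the ceiling P = 98, quantity supplied = (98 − 80)/7 = 2.5714.
Willingness to pay at Q' = 2.5714: 132 − 7·2.5714 = 114.0002.
ΔQ = 3.7143 − 2.5714 = 1.1429; wedge = 114.0002 − 98 = 16.0002.
Welfare loss = ½ × 1.1429 × 16.0002 = 9.14.

9.14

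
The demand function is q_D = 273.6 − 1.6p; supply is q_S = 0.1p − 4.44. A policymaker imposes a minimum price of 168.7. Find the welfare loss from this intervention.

In inverse form: demand p = 171 − 0.625q, supply p = 44.4 + 10q.
Competitive equilibrium: 171 − 0.625q = 44.4 + 10q → q* = 11.9153, p* = 163.5529.
At the floor p = 168.7, quantity demanded = (171 − 168.7)/0.625 = 3.68.
Sellers' marginal cost at q' = 3.68: 44.4 + 10·3.68 = 81.2.
Δq = 11.9153 − 3.68 = 8.2353; wedge = 168.7 − 81.2 = 87.5.
Deadweight loss = ½ × 8.2353 × 87.5 = 360.29.

360.29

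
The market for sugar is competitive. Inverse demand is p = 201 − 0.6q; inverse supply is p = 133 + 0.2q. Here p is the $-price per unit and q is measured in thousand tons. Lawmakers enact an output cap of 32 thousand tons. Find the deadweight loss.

Competitive equilibrium: 201 − 0.6q = 133 + 0.2q → q* = 85, p* = 150.
At q = 32: demand price = 201 − 0.6·32 = 181.8; supply price = 133 + 0.2·32 = 139.4.
Δq = 85 − 32 = 53; wedge = 181.8 − 139.4 = 42.4.
DWL = ½ × 53 × 42.4 = $1123.60 thousand.

$1123.60 thousand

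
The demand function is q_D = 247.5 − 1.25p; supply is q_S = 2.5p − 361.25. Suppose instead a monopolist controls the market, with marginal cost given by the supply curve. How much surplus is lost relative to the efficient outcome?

190.82

In inverse form: demand p = 198 − 0.8q, supply p = 144.5 + 0.4q.
Competitive equilibrium: 198 − 0.8q = 144.5 + 0.4q → q* = 44.5833, p* = 162.3333.
Marginal revenue: MR = 198 − 1.6q. Set MR = MC: 198 − 1.6q = 144.5 + 0.4q → q_m = 26.75.
Price p_m = 198 − 0.8·26.75 = 176.6; MC(q_m) = 144.5 + 0.4·26.75 = 155.2.
Competitive q* = 44.5833, so Δq = 17.8333; wedge = 176.6 − 155.2 = 21.4.
Welfare loss = ½ × 17.8333 × 21.4 = 190.82.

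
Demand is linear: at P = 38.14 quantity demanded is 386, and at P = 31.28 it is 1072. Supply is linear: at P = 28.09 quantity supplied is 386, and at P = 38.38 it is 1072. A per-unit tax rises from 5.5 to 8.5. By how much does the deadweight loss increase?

Demand slope = (31.28 − 38.14)/(1072 − 386) = −0.01, so P = 42 − 0.01Q.
Supply slope = (38.38 − 28.09)/(1072 − 386) = 0.015, so P = 22.3 + 0.015Q.
Competitive equilibrium: 42 − 0.01Q = 22.3 + 0.015Q → Q* = 788, P* = 34.12.
For a per-unit tax t: ΔQ = t/0.025, so DWL = ½·t·(t/0.025) = t²/0.05.
At t = 5.5: DWL = 605. At t = 8.5: DWL = 1445.
Increase = 1445 − 605 = 840.

840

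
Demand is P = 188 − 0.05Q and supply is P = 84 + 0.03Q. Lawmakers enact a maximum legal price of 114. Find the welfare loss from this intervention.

Competitive equilibrium: 188 − 0.05Q = 84 + 0.03Q → Q* = 1300, P* = 123.
At the ceiling P = 114, quantity supplied = (114 − 84)/0.03 = 1000.
Willingness to pay at Q' = 1000: 188 − 0.05·1000 = 138.
ΔQ = 1300 − 1000 = 300; wedge = 138 − 114 = 24.
Deadweight loss = ½ × 300 × 24 = 3600.

3600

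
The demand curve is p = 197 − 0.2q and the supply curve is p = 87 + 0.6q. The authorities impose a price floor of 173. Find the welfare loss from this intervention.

122.50

Competitive equilibrium: 197 − 0.2q = 87 + 0.6q → q* = 137.5, p* = 169.5.
At the floor p = 173, quantity demanded = (197 − 173)/0.2 = 120.
Sellers' marginal cost at q' = 120: 87 + 0.6·120 = 159.
Δq = 137.5 − 120 = 17.5; wedge = 173 − 159 = 14.
The triangle = ½ × 17.5 × 14 = 122.50.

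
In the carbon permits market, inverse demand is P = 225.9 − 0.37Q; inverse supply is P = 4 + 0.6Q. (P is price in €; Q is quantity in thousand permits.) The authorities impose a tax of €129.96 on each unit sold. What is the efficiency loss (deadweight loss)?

Competitive equilibrium: 225.9 − 0.37Q = 4 + 0.6Q → Q* = 228.7629, P* = 141.2577.
With the tax, the buyer price exceeds the seller price by 129.96: (225.9 − 0.37Q) − (4 + 0.6Q) = 129.96 → Q' = 94.7835.
ΔQ = 228.7629 − 94.7835 = 133.9794; the wedge equals the tax, 129.96.
DWL = ½ × 133.9794 × 129.96 = €8705.98 thousand.

€8705.98 thousand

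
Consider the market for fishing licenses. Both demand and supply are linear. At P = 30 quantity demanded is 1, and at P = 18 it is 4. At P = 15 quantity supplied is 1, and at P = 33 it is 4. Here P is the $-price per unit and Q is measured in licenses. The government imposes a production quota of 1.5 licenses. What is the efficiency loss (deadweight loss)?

$5

Demand slope = (18 − 30)/(4 − 1) = −4, so P = 34 − 4Q.
Supply slope = (33 − 15)/(4 − 1) = 6, so P = 9 + 6Q.
Competitive equilibrium: 34 − 4Q = 9 + 6Q → Q* = 2.5, P* = 24.
At Q = 1.5: demand price = 34 − 4·1.5 = 28; supply price = 9 + 6·1.5 = 18.
ΔQ = 2.5 − 1.5 = 1; wedge = 28 − 18 = 10.
DWL = ½ × 1 × 10 = $5.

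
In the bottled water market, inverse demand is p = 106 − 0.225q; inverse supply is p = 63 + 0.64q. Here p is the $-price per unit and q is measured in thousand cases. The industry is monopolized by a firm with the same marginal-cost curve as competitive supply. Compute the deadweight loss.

Competitive equilibrium: 106 − 0.225q = 63 + 0.64q → q* = 49.711, p* = 94.815.
Marginal revenue: MR = 106 − 0.45q. Set MR = MC: 106 − 0.45q = 63 + 0.64q → q_m = 39.4495.
Price p_m = 106 − 0.225·39.4495 = 97.1239; MC(q_m) = 63 + 0.64·39.4495 = 88.2477.
Competitive q* = 49.711, so Δq = 10.2615; wedge = 97.1239 − 88.2477 = 8.8762.
Welfare loss = ½ × 10.2615 × 8.8762 = $45.54 thousand.

$45.54 thousand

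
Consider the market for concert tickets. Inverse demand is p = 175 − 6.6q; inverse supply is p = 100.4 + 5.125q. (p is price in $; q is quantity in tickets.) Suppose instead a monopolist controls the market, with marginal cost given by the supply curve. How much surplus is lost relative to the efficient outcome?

Competitive equilibrium: 175 − 6.6q = 100.4 + 5.125q → q* = 6.36247, p* = 133.00768.
Marginal revenue: MR = 175 − 13.2q. Set MR = MC: 175 − 13.2q = 100.4 + 5.125q → q_m = 4.07094.
Price p_m = 175 − 6.6·4.07094 = 148.1318; MC(q_m) = 100.4 + 5.125·4.07094 = 121.26357.
Competitive q* = 6.36247, so Δq = 2.29153; wedge = 148.1318 − 121.26357 = 26.86823.
Deadweight loss = ½ × 2.29153 × 26.86823 = $30.78.

$30.78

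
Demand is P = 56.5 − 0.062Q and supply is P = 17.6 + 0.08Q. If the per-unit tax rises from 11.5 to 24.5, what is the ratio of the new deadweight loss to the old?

Competitive equilibrium: 56.5 − 0.062Q = 17.6 + 0.08Q → Q* = 273.9437, P* = 39.5155.
For a per-unit tax t: ΔQ = t/0.142, so DWL = ½·t·(t/0.142) = t²/0.284.
At t = 11.5: DWL = 465.669. At t = 24.5: DWL = 2113.556.
Ratio = (24.5/11.5)² = 4.539.

4.539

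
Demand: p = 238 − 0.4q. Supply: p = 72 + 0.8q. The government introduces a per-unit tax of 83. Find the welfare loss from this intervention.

Competitive equilibrium: 238 − 0.4q = 72 + 0.8q → q* = 138.33333, p* = 182.66667.
With the tax, the buyer price exceeds the seller price by 83: (238 − 0.4q) − (72 + 0.8q) = 83 → q' = 69.16667.
Δq = 138.33333 − 69.16667 = 69.16666; the wedge equals the tax, 83.
Welfare loss = ½ × 69.16666 × 83 = 2870.42.

2870.42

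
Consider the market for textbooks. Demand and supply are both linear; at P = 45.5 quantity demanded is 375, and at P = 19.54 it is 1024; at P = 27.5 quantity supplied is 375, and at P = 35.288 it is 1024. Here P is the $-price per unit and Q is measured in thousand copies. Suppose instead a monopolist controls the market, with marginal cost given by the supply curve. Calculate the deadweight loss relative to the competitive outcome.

$2556.07 thousand

Demand slope = (19.54 − 45.5)/(1024 − 375) = −0.04, so P = 60.5 − 0.04Q.
Supply slope = (35.288 − 27.5)/(1024 − 375) = 0.012, so P = 23 + 0.012Q.
Competitive equilibrium: 60.5 − 0.04Q = 23 + 0.012Q → Q* = 721.15385, P* = 31.65385.
Marginal revenue: MR = 60.5 − 0.08Q. Set MR = MC: 60.5 − 0.08Q = 23 + 0.012Q → Q_m = 407.6087.
Price P_m = 60.5 − 0.04·407.6087 = 44.19565; MC(Q_m) = 23 + 0.012·407.6087 = 27.8913.
Competitive Q* = 721.15385, so ΔQ = 313.54515; wedge = 44.19565 − 27.8913 = 16.30435.
Welfare loss = ½ × 313.54515 × 16.30435 = $2556.07 thousand.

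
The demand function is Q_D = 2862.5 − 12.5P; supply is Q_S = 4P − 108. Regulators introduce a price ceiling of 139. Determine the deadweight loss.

In inverse form: demand P = 229 − 0.08Q, supply P = 27 + 0.25Q.
Competitive equilibrium: 229 − 0.08Q = 27 + 0.25Q → Q* = 612.1212, P* = 180.0303.
At the ceiling P = 139, quantity supplied = (139 − 27)/0.25 = 448.
Willingness to pay at Q' = 448: 229 − 0.08·448 = 193.16.
ΔQ = 612.1212 − 448 = 164.1212; wedge = 193.16 − 139 = 54.16.
Welfare loss = ½ × 164.1212 × 54.16 = 4444.40.

4444.40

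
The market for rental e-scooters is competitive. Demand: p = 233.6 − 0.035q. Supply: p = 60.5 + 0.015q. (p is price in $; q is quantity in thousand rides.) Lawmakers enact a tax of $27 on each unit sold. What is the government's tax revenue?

Competitive equilibrium: 233.6 − 0.035q = 60.5 + 0.015q → q* = 3462, p* = 112.43.
With the tax, the buyer price exceeds the seller price by 27: (233.6 − 0.035q) − (60.5 + 0.015q) = 27 → q' = 2922.
Tax revenue = 27 × 2922 = $78894 thousand.

$78894 thousand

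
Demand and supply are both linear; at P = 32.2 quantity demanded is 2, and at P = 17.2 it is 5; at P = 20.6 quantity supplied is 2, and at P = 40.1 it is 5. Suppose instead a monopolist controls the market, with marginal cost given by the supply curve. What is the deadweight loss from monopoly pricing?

Demand slope = (17.2 − 32.2)/(5 − 2) = −5, so P = 42.2 − 5Q.
Supply slope = (40.1 − 20.6)/(5 − 2) = 6.5, so P = 7.6 + 6.5Q.
Competitive equilibrium: 42.2 − 5Q = 7.6 + 6.5Q → Q* = 3.0087, P* = 27.1565.
Marginal revenue: MR = 42.2 − 10Q. Set MR = MC: 42.2 − 10Q = 7.6 + 6.5Q → Q_m = 2.097.
Price P_m = 42.2 − 5·2.097 = 31.715; MC(Q_m) = 7.6 + 6.5·2.097 = 21.2305.
Competitive Q* = 3.0087, so ΔQ = 0.9117; wedge = 31.715 − 21.2305 = 10.4845.
Deadweight loss = ½ × 0.9117 × 10.4845 = 4.78.

4.78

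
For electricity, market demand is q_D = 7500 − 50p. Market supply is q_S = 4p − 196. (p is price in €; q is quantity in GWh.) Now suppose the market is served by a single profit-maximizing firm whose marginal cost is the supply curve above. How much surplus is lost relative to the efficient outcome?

In inverse form: demand p = 150 − 0.02q, supply p = 49 + 0.25q.
Competitive equilibrium: 150 − 0.02q = 49 + 0.25q → q* = 374.0741, p* = 142.5185.
Marginal revenue: MR = 150 − 0.04q. Set MR = MC: 150 − 0.04q = 49 + 0.25q → q_m = 348.2759.
Price p_m = 150 − 0.02·348.2759 = 143.0345; MC(q_m) = 49 + 0.25·348.2759 = 136.069.
Competitive q* = 374.0741, so Δq = 25.7982; wedge = 143.0345 − 136.069 = 6.9655.
DWL = ½ × 25.7982 × 6.9655 = €89.85.

€89.85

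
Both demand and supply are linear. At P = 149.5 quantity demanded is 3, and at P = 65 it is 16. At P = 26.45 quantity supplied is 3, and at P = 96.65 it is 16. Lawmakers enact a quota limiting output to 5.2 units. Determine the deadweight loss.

394.28

Demand slope = (65 − 149.5)/(16 − 3) = −6.5, so P = 169 − 6.5Q.
Supply slope = (96.65 − 26.45)/(16 − 3) = 5.4, so P = 10.25 + 5.4Q.
Competitive equilibrium: 169 − 6.5Q = 10.25 + 5.4Q → Q* = 13.3403, P* = 82.2878.
At Q = 5.2: demand price = 169 − 6.5·5.2 = 135.2; supply price = 10.25 + 5.4·5.2 = 38.33.
ΔQ = 13.3403 − 5.2 = 8.1403; wedge = 135.2 − 38.33 = 96.87.
Welfare loss = ½ × 8.1403 × 96.87 = 394.28.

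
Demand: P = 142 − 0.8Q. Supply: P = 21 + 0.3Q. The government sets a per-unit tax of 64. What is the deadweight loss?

1861.82

Competitive equilibrium: 142 − 0.8Q = 21 + 0.3Q → Q* = 110, P* = 54.
With the tax, the buyer price exceeds the seller price by 64: (142 − 0.8Q) − (21 + 0.3Q) = 64 → Q' = 51.8182.
ΔQ = 110 − 51.8182 = 58.1818; the wedge equals the tax, 64.
Welfare loss = ½ × 58.1818 × 64 = 1861.82.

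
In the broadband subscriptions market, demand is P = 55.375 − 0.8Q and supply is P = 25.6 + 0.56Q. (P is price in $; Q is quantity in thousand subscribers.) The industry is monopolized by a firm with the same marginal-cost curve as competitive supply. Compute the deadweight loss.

Competitive equilibrium: 55.375 − 0.8Q = 25.6 + 0.56Q → Q* = 21.8934, P* = 37.8603.
Marginal revenue: MR = 55.375 − 1.6Q. Set MR = MC: 55.375 − 1.6Q = 25.6 + 0.56Q → Q_m = 13.7847.
Price P_m = 55.375 − 0.8·13.7847 = 44.3472; MC(Q_m) = 25.6 + 0.56·13.7847 = 33.3194.
Competitive Q* = 21.8934, so ΔQ = 8.1087; wedge = 44.3472 − 33.3194 = 11.0278.
The triangle = ½ × 8.1087 × 11.0278 = $44.71 thousand.

$44.71 thousand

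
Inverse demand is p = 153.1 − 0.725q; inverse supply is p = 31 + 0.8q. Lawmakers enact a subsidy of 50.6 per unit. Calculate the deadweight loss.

Competitive equilibrium: 153.1 − 0.725q = 31 + 0.8q → q* = 80.0656, p* = 95.0525.
The subsidy lowers effective supply by 50.6: p = 0.8q − 19.6.
New quantity: 153.1 − 0.725q = 0.8q − 19.6 → q' = 113.2459.
Overproduction Δq = 113.2459 − 80.0656 = 33.1803; wedge = subsidy = 50.6.
Welfare loss = ½ × 33.1803 × 50.6 = 839.46.

839.46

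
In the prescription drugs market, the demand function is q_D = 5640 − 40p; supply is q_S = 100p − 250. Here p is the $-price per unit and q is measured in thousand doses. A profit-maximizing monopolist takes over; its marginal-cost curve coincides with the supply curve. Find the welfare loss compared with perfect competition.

In inverse form: demand p = 141 − 0.025q, supply p = 2.5 + 0.01q.
Competitive equilibrium: 141 − 0.025q = 2.5 + 0.01q → q* = 3957.1428571, p* = 42.0714286.
Marginal revenue: MR = 141 − 0.05q. Set MR = MC: 141 − 0.05q = 2.5 + 0.01q → q_m = 2308.3333333.
Price p_m = 141 − 0.025·2308.3333333 = 83.2916667; MC(q_m) = 2.5 + 0.01·2308.3333333 = 25.5833333.
Competitive q* = 3957.1428571, so Δq = 1648.8095238; wedge = 83.2916667 − 25.5833333 = 57.7083334.
The triangle = ½ × 1648.8095238 × 57.7083334 = $47575.02 thousand.

$47575.02 thousand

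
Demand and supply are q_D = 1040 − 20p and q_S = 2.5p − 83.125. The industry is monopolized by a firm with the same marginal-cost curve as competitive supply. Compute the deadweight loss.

3.91

In inverse form: demand p = 52 − 0.05q, supply p = 33.25 + 0.4q.
Competitive equilibrium: 52 − 0.05q = 33.25 + 0.4q → q* = 41.6667, p* = 49.9167.
Marginal revenue: MR = 52 − 0.1q. Set MR = MC: 52 − 0.1q = 33.25 + 0.4q → q_m = 37.5.
Price p_m = 52 − 0.05·37.5 = 50.125; MC(q_m) = 33.25 + 0.4·37.5 = 48.25.
Competitive q* = 41.6667, so Δq = 4.1667; wedge = 50.125 − 48.25 = 1.875.
Deadweight loss = ½ × 4.1667 × 1.875 = 3.91.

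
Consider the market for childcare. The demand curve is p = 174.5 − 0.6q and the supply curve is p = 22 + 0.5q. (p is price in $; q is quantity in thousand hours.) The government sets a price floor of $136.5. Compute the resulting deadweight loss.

$3118.80 thousand

Competitive equilibrium: 174.5 − 0.6q = 22 + 0.5q → q* = 138.6364, p* = 91.3182.
At the floor p = 136.5, quantity demanded = (174.5 − 136.5)/0.6 = 63.3333.
Sellers' marginal cost at q' = 63.3333: 22 + 0.5·63.3333 = 53.6667.
Δq = 138.6364 − 63.3333 = 75.3031; wedge = 136.5 − 53.6667 = 82.8333.
DWL = ½ × 75.3031 × 82.8333 = $3118.80 thousand.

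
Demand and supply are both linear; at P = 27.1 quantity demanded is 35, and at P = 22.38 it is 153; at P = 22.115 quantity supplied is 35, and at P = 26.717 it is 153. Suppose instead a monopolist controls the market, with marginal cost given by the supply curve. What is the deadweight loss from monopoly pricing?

Demand slope = (22.38 − 27.1)/(153 − 35) = −0.04, so P = 28.5 − 0.04Q.
Supply slope = (26.717 − 22.115)/(153 − 35) = 0.039, so P = 20.75 + 0.039Q.
Competitive equilibrium: 28.5 − 0.04Q = 20.75 + 0.039Q → Q* = 98.1013, P* = 24.5759.
Marginal revenue: MR = 28.5 − 0.08Q. Set MR = MC: 28.5 − 0.08Q = 20.75 + 0.039Q → Q_m = 65.1261.
Price P_m = 28.5 − 0.04·65.1261 = 25.895; MC(Q_m) = 20.75 + 0.039·65.1261 = 23.2899.
Competitive Q* = 98.1013, so ΔQ = 32.9752; wedge = 25.895 − 23.2899 = 2.6051.
The triangle = ½ × 32.9752 × 2.6051 = 42.95.

42.95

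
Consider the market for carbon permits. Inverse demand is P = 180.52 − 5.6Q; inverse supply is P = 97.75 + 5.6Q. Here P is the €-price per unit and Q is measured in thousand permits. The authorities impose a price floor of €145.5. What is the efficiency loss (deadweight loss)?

Competitive equilibrium: 180.52 − 5.6Q = 97.75 + 5.6Q → Q* = 7.3902, P* = 139.135.
At the floor P = 145.5, quantity demanded = (180.52 − 145.5)/5.6 = 6.2536.
Sellers' marginal cost at Q' = 6.2536: 97.75 + 5.6·6.2536 = 132.7702.
ΔQ = 7.3902 − 6.2536 = 1.1366; wedge = 145.5 − 132.7702 = 12.7298.
Welfare loss = ½ × 1.1366 × 12.7298 = €7.23 thousand.

€7.23 thousand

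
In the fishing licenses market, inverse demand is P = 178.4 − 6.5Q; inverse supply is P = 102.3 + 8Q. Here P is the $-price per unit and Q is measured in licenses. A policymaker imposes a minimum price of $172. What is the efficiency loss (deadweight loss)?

Competitive equilibrium: 178.4 − 6.5Q = 102.3 + 8Q → Q* = 5.2483, P* = 144.2862.
At the floor P = 172, quantity demanded = (178.4 − 172)/6.5 = 0.9846.
Sellers' marginal cost at Q' = 0.9846: 102.3 + 8·0.9846 = 110.1768.
ΔQ = 5.2483 − 0.9846 = 4.2637; wedge = 172 − 110.1768 = 61.8232.
DWL = ½ × 4.2637 × 61.8232 = $131.80.

$131.80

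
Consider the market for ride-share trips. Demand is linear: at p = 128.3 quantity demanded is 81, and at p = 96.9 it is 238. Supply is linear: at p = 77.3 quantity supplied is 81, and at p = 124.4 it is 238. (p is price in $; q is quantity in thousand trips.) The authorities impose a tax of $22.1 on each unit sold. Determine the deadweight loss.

$488.41 thousand

Demand slope = (96.9 − 128.3)/(238 − 81) = −0.2, so p = 144.5 − 0.2q.
Supply slope = (124.4 − 77.3)/(238 − 81) = 0.3, so p = 53 + 0.3q.
Competitive equilibrium: 144.5 − 0.2q = 53 + 0.3q → q* = 183, p* = 107.9.
With the tax, the buyer price exceeds the seller price by 22.1: (144.5 − 0.2q) − (53 + 0.3q) = 22.1 → q' = 138.8.
Δq = 183 − 138.8 = 44.2; the wedge equals the tax, 22.1.
The triangle = ½ × 44.2 × 22.1 = $488.41 thousand.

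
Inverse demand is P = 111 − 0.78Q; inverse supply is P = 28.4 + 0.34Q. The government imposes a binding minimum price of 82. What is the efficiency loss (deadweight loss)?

748.95

Competitive equilibrium: 111 − 0.78Q = 28.4 + 0.34Q → Q* = 73.75, P* = 53.475.
At the floor P = 82, quantity demanded = (111 − 82)/0.78 = 37.1795.
Sellers' marginal cost at Q' = 37.1795: 28.4 + 0.34·37.1795 = 41.041.
ΔQ = 73.75 − 37.1795 = 36.5705; wedge = 82 − 41.041 = 40.959.
The triangle = ½ × 36.5705 × 40.959 = 748.95.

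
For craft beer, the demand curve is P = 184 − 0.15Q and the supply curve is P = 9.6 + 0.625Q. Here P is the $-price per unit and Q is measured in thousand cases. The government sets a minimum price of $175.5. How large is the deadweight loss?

$10984.45 thousand

Competitive equilibrium: 184 − 0.15Q = 9.6 + 0.625Q → Q* = 225.0323, P* = 150.2452.
At the floor P = 175.5, quantity demanded = (184 − 175.5)/0.15 = 56.6667.
Sellers' marginal cost at Q' = 56.6667: 9.6 + 0.625·56.6667 = 45.0167.
ΔQ = 225.0323 − 56.6667 = 168.3656; wedge = 175.5 − 45.0167 = 130.4833.
DWL = ½ × 168.3656 × 130.4833 = $10984.45 thousand.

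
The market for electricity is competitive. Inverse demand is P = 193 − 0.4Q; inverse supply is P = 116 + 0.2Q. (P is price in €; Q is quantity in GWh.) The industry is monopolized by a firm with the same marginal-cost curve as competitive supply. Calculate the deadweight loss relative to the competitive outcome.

€790.53

Competitive equilibrium: 193 − 0.4Q = 116 + 0.2Q → Q* = 128.3333, P* = 141.6667.
Marginal revenue: MR = 193 − 0.8Q. Set MR = MC: 193 − 0.8Q = 116 + 0.2Q → Q_m = 77.
Price P_m = 193 − 0.4·77 = 162.2; MC(Q_m) = 116 + 0.2·77 = 131.4.
Competitive Q* = 128.3333, so ΔQ = 51.3333; wedge = 162.2 − 131.4 = 30.8.
Welfare loss = ½ × 51.3333 × 30.8 = €790.53.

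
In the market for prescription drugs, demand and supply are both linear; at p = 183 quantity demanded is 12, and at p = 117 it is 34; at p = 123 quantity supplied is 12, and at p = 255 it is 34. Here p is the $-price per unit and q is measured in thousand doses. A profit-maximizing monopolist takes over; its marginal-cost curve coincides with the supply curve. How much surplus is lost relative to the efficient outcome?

Demand slope = (117 − 183)/(34 − 12) = −3, so p = 219 − 3q.
Supply slope = (255 − 123)/(34 − 12) = 6, so p = 51 + 6q.
Competitive equilibrium: 219 − 3q = 51 + 6q → q* = 18.6667, p* = 163.
Marginal revenue: MR = 219 − 6q. Set MR = MC: 219 − 6q = 51 + 6q → q_m = 14.
Price p_m = 219 − 3·14 = 177; MC(q_m) = 51 + 6·14 = 135.
Competitive q* = 18.6667, so Δq = 4.6667; wedge = 177 − 135 = 42.
The triangle = ½ × 4.6667 × 42 = $98 thousand.

$98 thousand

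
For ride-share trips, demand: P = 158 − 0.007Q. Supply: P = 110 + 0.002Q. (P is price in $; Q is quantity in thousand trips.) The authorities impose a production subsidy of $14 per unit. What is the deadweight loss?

$10888.89 thousand

Competitive equilibrium: 158 − 0.007Q = 110 + 0.002Q → Q* = 5333.3333, P* = 120.6667.
The subsidy lowers effective supply by 14: P = 96 + 0.002Q.
New quantity: 158 − 0.007Q = 96 + 0.002Q → Q' = 6888.8889.
Overproduction ΔQ = 6888.8889 − 5333.3333 = 1555.5556; wedge = subsidy = 14.
Welfare loss = ½ × 1555.5556 × 14 = $10888.89 thousand.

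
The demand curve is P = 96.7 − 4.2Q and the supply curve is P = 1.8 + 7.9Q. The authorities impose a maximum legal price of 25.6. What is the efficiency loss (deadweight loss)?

141.16

Competitive equilibrium: 96.7 − 4.2Q = 1.8 + 7.9Q → Q* = 7.843, P* = 63.7595.
At the ceiling P = 25.6, quantity supplied = (25.6 − 1.8)/7.9 = 3.0127.
Willingness to pay at Q' = 3.0127: 96.7 − 4.2·3.0127 = 84.0467.
ΔQ = 7.843 − 3.0127 = 4.8303; wedge = 84.0467 − 25.6 = 58.4467.
Deadweight loss = ½ × 4.8303 × 58.4467 = 141.16.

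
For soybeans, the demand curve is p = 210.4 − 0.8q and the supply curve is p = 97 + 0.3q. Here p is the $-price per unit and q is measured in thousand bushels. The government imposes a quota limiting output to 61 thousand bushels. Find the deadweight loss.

Competitive equilibrium: 210.4 − 0.8q = 97 + 0.3q → q* = 103.0909, p* = 127.9273.
At q = 61: demand price = 210.4 − 0.8·61 = 161.6; supply price = 97 + 0.3·61 = 115.3.
Δq = 103.0909 − 61 = 42.0909; wedge = 161.6 − 115.3 = 46.3.
Deadweight loss = ½ × 42.0909 × 46.3 = $974.40 thousand.

$974.40 thousand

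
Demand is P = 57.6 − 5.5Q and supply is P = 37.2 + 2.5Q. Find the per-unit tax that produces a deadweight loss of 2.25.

Competitive equilibrium: 57.6 − 5.5Q = 37.2 + 2.5Q → Q* = 2.55, P* = 43.575.
A tax t gives ΔQ = t/8 and wedge t, so DWL = t²/16.
t²/16 = 2.25 → t² = 36 → t = 6.

6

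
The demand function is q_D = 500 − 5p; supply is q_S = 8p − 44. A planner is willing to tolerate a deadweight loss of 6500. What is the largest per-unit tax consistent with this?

65

In inverse form: demand p = 100 − 0.2q, supply p = 5.5 + 0.125q.
Competitive equilibrium: 100 − 0.2q = 5.5 + 0.125q → q* = 290.7692, p* = 41.8462.
A tax t gives Δq = t/0.325 and wedge t, so DWL = t²/0.65.
t²/0.65 = 6500 → t² = 4225 → t = 65.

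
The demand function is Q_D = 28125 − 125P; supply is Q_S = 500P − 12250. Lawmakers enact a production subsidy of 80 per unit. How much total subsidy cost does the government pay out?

2244000

In inverse form: demand P = 225 − 0.008Q, supply P = 24.5 + 0.002Q.
Competitive equilibrium: 225 − 0.008Q = 24.5 + 0.002Q → Q* = 20050, P* = 64.6.
The subsidy lowers effective supply by 80: P = 0.002Q − 55.5.
New quantity: 225 − 0.008Q = 0.002Q − 55.5 → Q' = 28050.
Total subsidy cost = 80 × 28050 = 2244000.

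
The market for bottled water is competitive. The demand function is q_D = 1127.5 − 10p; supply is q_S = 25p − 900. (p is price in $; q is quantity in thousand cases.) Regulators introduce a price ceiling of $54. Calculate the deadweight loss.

$675.22 thousand

In inverse form: demand p = 112.75 − 0.1q, supply p = 36 + 0.04q.
Competitive equilibrium: 112.75 − 0.1q = 36 + 0.04q → q* = 548.2143, p* = 57.9286.
At the ceiling p = 54, quantity supplied = (54 − 36)/0.04 = 450.
Willingness to pay at q' = 450: 112.75 − 0.1·450 = 67.75.
Δq = 548.2143 − 450 = 98.2143; wedge = 67.75 − 54 = 13.75.
The triangle = ½ × 98.2143 × 13.75 = $675.22 thousand.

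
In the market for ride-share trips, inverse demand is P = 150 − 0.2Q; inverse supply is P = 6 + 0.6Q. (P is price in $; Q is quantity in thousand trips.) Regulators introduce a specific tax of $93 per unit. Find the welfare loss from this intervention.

Competitive equilibrium: 150 − 0.2Q = 6 + 0.6Q → Q* = 180, P* = 114.
With the tax, the buyer price exceeds the seller price by 93: (150 − 0.2Q) − (6 + 0.6Q) = 93 → Q' = 63.75.
ΔQ = 180 − 63.75 = 116.25; the wedge equals the tax, 93.
The triangle = ½ × 116.25 × 93 = $5405.625 thousand.

$5405.625 thousand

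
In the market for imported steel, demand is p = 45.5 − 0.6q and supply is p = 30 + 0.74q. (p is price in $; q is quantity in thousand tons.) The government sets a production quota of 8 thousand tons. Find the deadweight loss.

$8.53 thousand

Competitive equilibrium: 45.5 − 0.6q = 30 + 0.74q → q* = 11.5672, p* = 38.5597.
At q = 8: demand price = 45.5 − 0.6·8 = 40.7; supply price = 30 + 0.74·8 = 35.92.
Δq = 11.5672 − 8 = 3.5672; wedge = 40.7 − 35.92 = 4.78.
DWL = ½ × 3.5672 × 4.78 = $8.53 thousand.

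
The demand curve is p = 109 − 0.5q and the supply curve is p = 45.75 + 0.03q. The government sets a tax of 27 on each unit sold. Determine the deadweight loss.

687.74

Competitive equilibrium: 109 − 0.5q = 45.75 + 0.03q → q* = 119.3396, p* = 49.3302.
With the tax, the buyer price exceeds the seller price by 27: (109 − 0.5q) − (45.75 + 0.03q) = 27 → q' = 68.3962.
Δq = 119.3396 − 68.3962 = 50.9434; the wedge equals the tax, 27.
DWL = ½ × 50.9434 × 27 = 687.74.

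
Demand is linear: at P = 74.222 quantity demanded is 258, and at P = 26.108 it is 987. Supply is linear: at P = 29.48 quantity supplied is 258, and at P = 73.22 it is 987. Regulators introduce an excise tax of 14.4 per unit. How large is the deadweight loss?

822.86

Demand slope = (26.108 − 74.222)/(987 − 258) = −0.066, so P = 91.25 − 0.066Q.
Supply slope = (73.22 − 29.48)/(987 − 258) = 0.06, so P = 14 + 0.06Q.
Competitive equilibrium: 91.25 − 0.066Q = 14 + 0.06Q → Q* = 613.0952, P* = 50.7857.
With the tax, the buyer price exceeds the seller price by 14.4: (91.25 − 0.066Q) − (14 + 0.06Q) = 14.4 → Q' = 498.8095.
ΔQ = 613.0952 − 498.8095 = 114.2857; the wedge equals the tax, 14.4.
The triangle = ½ × 114.2857 × 14.4 = 822.86.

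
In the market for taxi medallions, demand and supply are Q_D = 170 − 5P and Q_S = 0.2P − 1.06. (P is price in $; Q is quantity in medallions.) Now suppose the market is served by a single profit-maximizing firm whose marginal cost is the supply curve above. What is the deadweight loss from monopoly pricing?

In inverse form: demand P = 34 − 0.2Q, supply P = 5.3 + 5Q.
Competitive equilibrium: 34 − 0.2Q = 5.3 + 5Q → Q* = 5.5192, P* = 32.8962.
Marginal revenue: MR = 34 − 0.4Q. Set MR = MC: 34 − 0.4Q = 5.3 + 5Q → Q_m = 5.3148.
Price P_m = 34 − 0.2·5.3148 = 32.937; MC(Q_m) = 5.3 + 5·5.3148 = 31.874.
Competitive Q* = 5.5192, so ΔQ = 0.2044; wedge = 32.937 − 31.874 = 1.063.
Welfare loss = ½ × 0.2044 × 1.063 = $0.11.

$0.11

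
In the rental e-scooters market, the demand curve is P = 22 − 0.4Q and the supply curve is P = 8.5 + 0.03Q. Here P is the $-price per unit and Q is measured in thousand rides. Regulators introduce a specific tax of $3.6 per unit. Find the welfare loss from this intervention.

Competitive equilibrium: 22 − 0.4Q = 8.5 + 0.03Q → Q* = 31.3953, P* = 9.4419.
With the tax, the buyer price exceeds the seller price by 3.6: (22 − 0.4Q) − (8.5 + 0.03Q) = 3.6 → Q' = 23.0233.
ΔQ = 31.3953 − 23.0233 = 8.372; the wedge equals the tax, 3.6.
DWL = ½ × 8.372 × 3.6 = $15.07 thousand.

$15.07 thousand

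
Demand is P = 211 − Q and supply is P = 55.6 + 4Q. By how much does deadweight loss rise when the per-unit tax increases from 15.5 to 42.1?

153.216

Competitive equilibrium: 211 − Q = 55.6 + 4Q → Q* = 31.08, P* = 179.92.
For a per-unit tax t: ΔQ = t/5, so DWL = ½·t·(t/5) = t²/10.
At t = 15.5: DWL = 24.025. At t = 42.1: DWL = 177.241.
Increase = 177.241 − 24.025 = 153.216.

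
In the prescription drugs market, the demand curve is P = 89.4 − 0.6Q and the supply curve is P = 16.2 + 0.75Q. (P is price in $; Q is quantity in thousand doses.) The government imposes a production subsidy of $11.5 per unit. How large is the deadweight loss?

$48.98 thousand

Competitive equilibrium: 89.4 − 0.6Q = 16.2 + 0.75Q → Q* = 54.2222, P* = 56.8667.
The subsidy lowers effective supply by 11.5: P = 4.7 + 0.75Q.
New quantity: 89.4 − 0.6Q = 4.7 + 0.75Q → Q' = 62.7407.
Overproduction ΔQ = 62.7407 − 54.2222 = 8.5185; wedge = subsidy = 11.5.
The triangle = ½ × 8.5185 × 11.5 = $48.98 thousand.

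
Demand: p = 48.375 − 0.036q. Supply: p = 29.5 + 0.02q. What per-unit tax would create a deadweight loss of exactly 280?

Competitive equilibrium: 48.375 − 0.036q = 29.5 + 0.02q → q* = 337.0536, p* = 36.2411.
A tax t gives Δq = t/0.056 and wedge t, so DWL = t²/0.112.
t²/0.112 = 280 → t² = 31.36 → t = 5.6.

5.6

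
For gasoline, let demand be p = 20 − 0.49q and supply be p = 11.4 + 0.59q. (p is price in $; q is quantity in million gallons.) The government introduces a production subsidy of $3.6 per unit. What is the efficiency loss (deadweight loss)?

$6 million

Competitive equilibrium: 20 − 0.49q = 11.4 + 0.59q → q* = 7.963, p* = 16.0981.
The subsidy lowers effective supply by 3.6: p = 7.8 + 0.59q.
New quantity: 20 − 0.49q = 7.8 + 0.59q → q' = 11.2963.
Overproduction Δq = 11.2963 − 7.963 = 3.3333; wedge = subsidy = 3.6.
DWL = ½ × 3.3333 × 3.6 = $6 million.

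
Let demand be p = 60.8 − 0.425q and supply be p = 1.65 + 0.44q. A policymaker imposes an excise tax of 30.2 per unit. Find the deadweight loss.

Competitive equilibrium: 60.8 − 0.425q = 1.65 + 0.44q → q* = 68.3815, p* = 31.7379.
With the tax, the buyer price exceeds the seller price by 30.2: (60.8 − 0.425q) − (1.65 + 0.44q) = 30.2 → q' = 33.4682.
Δq = 68.3815 − 33.4682 = 34.9133; the wedge equals the tax, 30.2.
DWL = ½ × 34.9133 × 30.2 = 527.19.

527.19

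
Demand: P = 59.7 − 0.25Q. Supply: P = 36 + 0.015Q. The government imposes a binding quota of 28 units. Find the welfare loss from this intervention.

500.07

Competitive equilibrium: 59.7 − 0.25Q = 36 + 0.015Q → Q* = 89.434, P* = 37.3415.
At Q = 28: demand price = 59.7 − 0.25·28 = 52.7; supply price = 36 + 0.015·28 = 36.42.
ΔQ = 89.434 − 28 = 61.434; wedge = 52.7 − 36.42 = 16.28.
DWL = ½ × 61.434 × 16.28 = 500.07.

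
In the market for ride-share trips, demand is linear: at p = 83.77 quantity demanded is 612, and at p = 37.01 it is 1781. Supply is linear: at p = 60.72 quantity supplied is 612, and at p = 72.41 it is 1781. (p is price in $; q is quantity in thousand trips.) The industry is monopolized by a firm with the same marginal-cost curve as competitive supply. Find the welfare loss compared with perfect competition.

Demand slope = (37.01 − 83.77)/(1781 − 612) = −0.04, so p = 108.25 − 0.04q.
Supply slope = (72.41 − 60.72)/(1781 − 612) = 0.01, so p = 54.6 + 0.01q.
Competitive equilibrium: 108.25 − 0.04q = 54.6 + 0.01q → q* = 1073, p* = 65.33.
Marginal revenue: MR = 108.25 − 0.08q. Set MR = MC: 108.25 − 0.08q = 54.6 + 0.01q → q_m = 596.11111.
Price p_m = 108.25 − 0.04·596.11111 = 84.40556; MC(q_m) = 54.6 + 0.01·596.11111 = 60.56111.
Competitive q* = 1073, so Δq = 476.88889; wedge = 84.40556 − 60.56111 = 23.84445.
The triangle = ½ × 476.88889 × 23.84445 = $5685.58 thousand.

$5685.58 thousand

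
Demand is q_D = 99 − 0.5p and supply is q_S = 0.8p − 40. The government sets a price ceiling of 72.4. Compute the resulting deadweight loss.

In inverse form: demand p = 198 − 2q, supply p = 50 + 1.25q.
Competitive equilibrium: 198 − 2q = 50 + 1.25q → q* = 45.5385, p* = 106.9231.
At the ceiling p = 72.4, quantity supplied = (72.4 − 50)/1.25 = 17.92.
Willingness to pay at q' = 17.92: 198 − 2·17.92 = 162.16.
Δq = 45.5385 − 17.92 = 27.6185; wedge = 162.16 − 72.4 = 89.76.
Welfare loss = ½ × 27.6185 × 89.76 = 1239.52.

1239.52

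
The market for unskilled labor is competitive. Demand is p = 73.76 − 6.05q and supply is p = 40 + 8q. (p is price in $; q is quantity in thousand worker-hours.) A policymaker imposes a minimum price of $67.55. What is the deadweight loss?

$13.31 thousand

Competitive equilibrium: 73.76 − 6.05q = 40 + 8q → q* = 2.4028, p* = 59.2228.
At the floor p = 67.55, quantity demanded = (73.76 − 67.55)/6.05 = 1.0264.
Sellers' marginal cost at q' = 1.0264: 40 + 8·1.0264 = 48.2112.
Δq = 2.4028 − 1.0264 = 1.3764; wedge = 67.55 − 48.2112 = 19.3388.
The triangle = ½ × 1.3764 × 19.3388 = $13.31 thousand.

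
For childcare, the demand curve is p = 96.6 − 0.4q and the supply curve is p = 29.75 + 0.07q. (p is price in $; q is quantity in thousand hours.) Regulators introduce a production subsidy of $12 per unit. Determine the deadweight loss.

$153.19 thousand

Competitive equilibrium: 96.6 − 0.4q = 29.75 + 0.07q → q* = 142.234, p* = 39.7064.
The subsidy lowers effective supply by 12: p = 17.75 + 0.07q.
New quantity: 96.6 − 0.4q = 17.75 + 0.07q → q' = 167.766.
Overproduction Δq = 167.766 − 142.234 = 25.532; wedge = subsidy = 12.
The triangle = ½ × 25.532 × 12 = $153.19 thousand.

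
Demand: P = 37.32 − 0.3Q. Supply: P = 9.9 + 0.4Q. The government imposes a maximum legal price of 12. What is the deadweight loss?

Competitive equilibrium: 37.32 − 0.3Q = 9.9 + 0.4Q → Q* = 39.1714, P* = 25.5686.
At the ceiling P = 12, quantity supplied = (12 − 9.9)/0.4 = 5.25.
Willingness to pay at Q' = 5.25: 37.32 − 0.3·5.25 = 35.745.
ΔQ = 39.1714 − 5.25 = 33.9214; wedge = 35.745 − 12 = 23.745.
Deadweight loss = ½ × 33.9214 × 23.745 = 402.73.

402.73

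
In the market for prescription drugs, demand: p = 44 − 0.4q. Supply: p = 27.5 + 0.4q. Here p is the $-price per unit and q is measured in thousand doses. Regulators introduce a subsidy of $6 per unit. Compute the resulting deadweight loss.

Competitive equilibrium: 44 − 0.4q = 27.5 + 0.4q → q* = 20.625, p* = 35.75.
The subsidy lowers effective supply by 6: p = 21.5 + 0.4q.
New quantity: 44 − 0.4q = 21.5 + 0.4q → q' = 28.125.
Overproduction Δq = 28.125 − 20.625 = 7.5; wedge = subsidy = 6.
The triangle = ½ × 7.5 × 6 = $22.50 thousand.

$22.50 thousand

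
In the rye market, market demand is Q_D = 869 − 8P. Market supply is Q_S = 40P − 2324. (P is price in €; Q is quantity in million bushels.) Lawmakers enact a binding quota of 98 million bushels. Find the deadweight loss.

In inverse form: demand P = 108.625 − 0.125Q, supply P = 58.1 + 0.025Q.
Competitive equilibrium: 108.625 − 0.125Q = 58.1 + 0.025Q → Q* = 336.8333, P* = 66.5208.
At Q = 98: demand price = 108.625 − 0.125·98 = 96.375; supply price = 58.1 + 0.025·98 = 60.55.
ΔQ = 336.8333 − 98 = 238.8333; wedge = 96.375 − 60.55 = 35.825.
DWL = ½ × 238.8333 × 35.825 = €4278.10 million.

€4278.10 million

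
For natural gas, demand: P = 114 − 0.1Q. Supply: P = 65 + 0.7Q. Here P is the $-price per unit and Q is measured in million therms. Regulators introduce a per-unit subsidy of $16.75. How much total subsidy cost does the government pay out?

Competitive equilibrium: 114 − 0.1Q = 65 + 0.7Q → Q* = 61.25, P* = 107.875.
The subsidy lowers effective supply by 16.75: P = 48.25 + 0.7Q.
New quantity: 114 − 0.1Q = 48.25 + 0.7Q → Q' = 82.1875.
Total subsidy cost = 16.75 × 82.1875 = $1376.64 million.

$1376.64 million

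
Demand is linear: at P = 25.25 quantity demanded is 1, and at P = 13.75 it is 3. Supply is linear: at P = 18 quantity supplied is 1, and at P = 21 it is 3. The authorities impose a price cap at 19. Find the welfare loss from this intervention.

Demand slope = (13.75 − 25.25)/(3 − 1) = −5.75, so P = 31 − 5.75Q.
Supply slope = (21 − 18)/(3 − 1) = 1.5, so P = 16.5 + 1.5Q.
Competitive equilibrium: 31 − 5.75Q = 16.5 + 1.5Q → Q* = 2, P* = 19.5.
At the ceiling P = 19, quantity supplied = (19 − 16.5)/1.5 = 1.6667.
Willingness to pay at Q' = 1.6667: 31 − 5.75·1.6667 = 21.4165.
ΔQ = 2 − 1.6667 = 0.3333; wedge = 21.4165 − 19 = 2.4165.
The triangle = ½ × 0.3333 × 2.4165 = 0.40.

0.40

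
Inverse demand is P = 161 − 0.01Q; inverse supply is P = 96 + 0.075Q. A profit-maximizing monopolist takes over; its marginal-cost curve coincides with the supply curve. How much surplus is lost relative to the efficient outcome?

Competitive equilibrium: 161 − 0.01Q = 96 + 0.075Q → Q* = 764.7059, P* = 153.3529.
Marginal revenue: MR = 161 − 0.02Q. Set MR = MC: 161 − 0.02Q = 96 + 0.075Q → Q_m = 684.2105.
Price P_m = 161 − 0.01·684.2105 = 154.1579; MC(Q_m) = 96 + 0.075·684.2105 = 147.3158.
Competitive Q* = 764.7059, so ΔQ = 80.4954; wedge = 154.1579 − 147.3158 = 6.8421.
The triangle = ½ × 80.4954 × 6.8421 = 275.38.

275.38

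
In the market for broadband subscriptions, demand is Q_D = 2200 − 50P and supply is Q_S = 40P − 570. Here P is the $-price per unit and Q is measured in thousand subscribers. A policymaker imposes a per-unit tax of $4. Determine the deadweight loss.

$177.78 thousand

In inverse form: demand P = 44 − 0.02Q, supply P = 14.25 + 0.025Q.
Competitive equilibrium: 44 − 0.02Q = 14.25 + 0.025Q → Q* = 661.1111, P* = 30.7778.
With the tax, the buyer price exceeds the seller price by 4: (44 − 0.02Q) − (14.25 + 0.025Q) = 4 → Q' = 572.2222.
ΔQ = 661.1111 − 572.2222 = 88.8889; the wedge equals the tax, 4.
DWL = ½ × 88.8889 × 4 = $177.78 thousand.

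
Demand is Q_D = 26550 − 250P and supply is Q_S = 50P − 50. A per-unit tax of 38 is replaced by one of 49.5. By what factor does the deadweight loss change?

In inverse form: demand P = 106.2 − 0.004Q, supply P = 1 + 0.02Q.
Competitive equilibrium: 106.2 − 0.004Q = 1 + 0.02Q → Q* = 4383.3333, P* = 88.6667.
For a per-unit tax t: ΔQ = t/0.024, so DWL = ½·t·(t/0.024) = t²/0.048.
At t = 38: DWL = 30083.333. At t = 49.5: DWL = 51046.875.
Ratio = (49.5/38)² = 1.697.

1.697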